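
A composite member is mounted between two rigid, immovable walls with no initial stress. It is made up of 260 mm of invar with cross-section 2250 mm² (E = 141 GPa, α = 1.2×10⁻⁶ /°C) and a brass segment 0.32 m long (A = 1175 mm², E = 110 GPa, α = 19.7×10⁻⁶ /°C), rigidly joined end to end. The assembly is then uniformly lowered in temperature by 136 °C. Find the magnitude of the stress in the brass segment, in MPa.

With the walls removed the bar would change length by δ_free = Σ αᵢΔT Lᵢ = 1.2×10⁻⁶×136×260 + 19.7×10⁻⁶×136×320 = 0.8998 mm.
The rigid supports impose zero overall length change; the single axial force P common to all segments must satisfy P Σ Lᵢ/(AᵢEᵢ) = δ_free.
The series flexibility is Σ Lᵢ/(AᵢEᵢ) = 260/(2250×141×10³) + 320/(1175×110×10³) = 3.295×10⁻⁶ mm/N.
So P = 0.8998 / 3.295×10⁻⁶ = 273 kN, tensile.
σ_{brass} = P / A = 273000 / 1175 = 232.4 MPa.

σ ≈ 232 MPa (tensile)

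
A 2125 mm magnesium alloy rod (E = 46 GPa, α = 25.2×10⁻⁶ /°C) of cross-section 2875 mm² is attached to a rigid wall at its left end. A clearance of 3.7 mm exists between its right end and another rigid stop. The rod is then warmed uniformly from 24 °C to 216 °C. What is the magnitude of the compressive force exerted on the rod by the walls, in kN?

Unrestrained expansion: δ_free = αΔT L = 25.2×10⁻⁶ × 192 × 2125 = 10.28 mm.
This exceeds the 3.7 mm gap, so the wall pushes back. The portion of expansion that must be recovered elastically is δ_free − gap = 10.28 − 3.7 = 6.582 mm.
Compatibility: PL/(AE) = 6.582 mm, so σ = P/A = E × (6.582/2125) = 142.5 MPa.
Force on the wall = σA = 142.5 × 2875 mm² = 409.6 kN.

P ≈ 410 kN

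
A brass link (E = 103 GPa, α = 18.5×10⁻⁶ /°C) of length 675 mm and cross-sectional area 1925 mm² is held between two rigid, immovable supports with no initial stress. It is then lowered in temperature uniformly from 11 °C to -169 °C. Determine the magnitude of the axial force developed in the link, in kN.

P ≈ 660 kN (tensile)

The ends cannot move, so σ = EαΔT = 103×10³ × 18.5×10⁻⁶ × 180 = 343 MPa.
Then P = σA = 343 × 1925 mm² = 660.3 kN, tensile.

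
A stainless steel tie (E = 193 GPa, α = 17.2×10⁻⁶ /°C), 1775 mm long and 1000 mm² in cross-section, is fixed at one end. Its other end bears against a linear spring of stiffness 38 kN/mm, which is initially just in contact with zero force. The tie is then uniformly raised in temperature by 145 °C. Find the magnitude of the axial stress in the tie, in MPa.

The unrestrained thermal change is αΔT L = 17.2×10⁻⁶ × 145 × 1775 = 4.427 mm.
With a force P in the spring, the elastic change of the tie is PL/(AE) and that of the spring is P/k; compatibility requires their sum to equal δ_free.
So P = δ_free / [L/(AE) + 1/k] = 4.427 / [ 1775/(1000×193×10³) + 1/(38×10³) ].
P = 4.427 / 3.551×10⁻⁵ = 124700 N.
σ = P/A = 124700/1000 = 124.7 MPa.

σ ≈ 125 MPa (compressive)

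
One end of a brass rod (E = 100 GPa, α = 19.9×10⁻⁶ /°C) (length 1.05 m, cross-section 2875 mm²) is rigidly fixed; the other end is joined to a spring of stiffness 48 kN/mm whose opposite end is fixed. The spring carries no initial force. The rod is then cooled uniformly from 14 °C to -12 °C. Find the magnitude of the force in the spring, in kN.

Free thermal contraction: δ_free = αΔT L = 19.9×10⁻⁶ × 26 × 1050 = 0.5433 mm.
With a force P in the spring, the elastic change of the rod is PL/(AE) and that of the spring is P/k; compatibility requires their sum to equal δ_free.
So P = δ_free / [L/(AE) + 1/k] = 0.5433 / [ 1050/(2875×100×10³) + 1/(48×10³) ].
P = 0.5433 / 2.449×10⁻⁵ = 22190 N.

P ≈ 22.2 kN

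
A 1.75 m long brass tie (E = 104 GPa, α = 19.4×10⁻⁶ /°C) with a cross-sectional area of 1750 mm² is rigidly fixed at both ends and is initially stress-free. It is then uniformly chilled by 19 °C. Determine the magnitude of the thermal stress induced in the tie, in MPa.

The supports are rigid, so the total axial strain is zero. The restrained thermal strain is ε = αΔT = 19.4×10⁻⁶ × 19 = 368.6×10⁻⁶.
σ = EαΔT = 104×10³ × 19.4×10⁻⁶ × 19 = 38.33 MPa (tensile; the tie is trying to contract).

σ ≈ 38.3 MPa (tensile)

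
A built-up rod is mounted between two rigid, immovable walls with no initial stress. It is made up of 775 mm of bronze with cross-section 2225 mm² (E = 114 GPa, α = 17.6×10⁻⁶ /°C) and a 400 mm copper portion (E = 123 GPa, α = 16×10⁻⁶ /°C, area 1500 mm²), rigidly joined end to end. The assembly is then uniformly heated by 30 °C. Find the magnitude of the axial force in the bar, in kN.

If the supports were absent, the total length change would be Σ αᵢΔT Lᵢ = 17.6×10⁻⁶×30×775 + 16×10⁻⁶×30×400 = 0.6012 mm.
The rigid supports impose zero overall length change; the single axial force P common to all segments must satisfy P Σ Lᵢ/(AᵢEᵢ) = δ_free.
The series flexibility is Σ Lᵢ/(AᵢEᵢ) = 775/(2225×114×10³) + 400/(1500×123×10³) = 5.223×10⁻⁶ mm/N.
Hence P = δ_free / Σ(L/AE) = 0.6012/5.223×10⁻⁶ = 115.1 kN (compressive).

P ≈ 115 kN (compressive)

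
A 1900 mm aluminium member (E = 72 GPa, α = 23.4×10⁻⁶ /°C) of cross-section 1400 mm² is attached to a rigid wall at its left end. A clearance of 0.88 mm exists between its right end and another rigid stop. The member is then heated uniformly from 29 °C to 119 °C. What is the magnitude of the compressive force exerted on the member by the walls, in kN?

If the wall were absent the member would grow by αΔT L = 23.4×10⁻⁶ × 90 × 1900 = 4.001 mm.
This exceeds the 0.88 mm gap, so the wall pushes back. The portion of expansion that must be recovered elastically is δ_free − gap = 4.001 − 0.88 = 3.121 mm.
So σ = E(δ_free − g)/L = 72×10³ × 3.121/1900 = 118.3 MPa.
P = σA = 118.3 × 1400 = 165.6 kN.

P ≈ 166 kN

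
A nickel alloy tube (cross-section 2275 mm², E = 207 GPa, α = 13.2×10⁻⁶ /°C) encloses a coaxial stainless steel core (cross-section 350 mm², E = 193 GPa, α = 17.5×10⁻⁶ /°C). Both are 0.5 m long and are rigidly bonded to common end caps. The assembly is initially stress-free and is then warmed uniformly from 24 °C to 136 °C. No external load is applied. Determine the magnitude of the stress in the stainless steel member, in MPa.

σ ≈ 81.3 MPa (compressive)

The stainless steel has the larger α, so on heating it would change length more than the nickel alloy if both were free. The rigid plates force a common final length, so the stainless steel is put into compression and the nickel alloy into tension, with equal and opposite forces P (no external load).
Compatibility of the two members (thermal + elastic change equal): (α₁ − α₂)ΔT = P·[1/(A₁E₁) + 1/(A₂E₂)].
|α₁ − α₂|·ΔT = 4.3×10⁻⁶ × 112 = 0.0004816.
1/(A₁E₁) + 1/(A₂E₂) = 1/(2275×207×10³) + 1/(350×193×10³) = 1.693×10⁻⁸ N⁻¹.
P = 0.0004816 / 1.693×10⁻⁸ = 28450 N = 28.45 kN.
σ_{stainless steel} = P/A₂ = 28450/350 = 81.29 MPa, compressive.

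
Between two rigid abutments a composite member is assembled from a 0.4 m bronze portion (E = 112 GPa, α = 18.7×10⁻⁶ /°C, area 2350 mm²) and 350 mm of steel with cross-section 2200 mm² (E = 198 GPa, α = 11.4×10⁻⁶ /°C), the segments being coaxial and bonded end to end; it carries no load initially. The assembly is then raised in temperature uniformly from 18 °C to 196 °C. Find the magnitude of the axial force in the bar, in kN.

P ≈ 879 kN (compressive)

If the supports were absent, the total length change would be Σ αᵢΔT Lᵢ = 18.7×10⁻⁶×178×400 + 11.4×10⁻⁶×178×350 = 2.042 mm.
Since the ends are fixed, an axial force P builds up, equal in every segment, with P · Σ Lᵢ/(AᵢEᵢ) = δ_free.
Σ Lᵢ/(AᵢEᵢ) = 400/(2350×112×10³) + 350/(2200×198×10³) = 2.323×10⁻⁶ mm/N.
So P = 2.042 / 2.323×10⁻⁶ = 878.8 kN, compressive.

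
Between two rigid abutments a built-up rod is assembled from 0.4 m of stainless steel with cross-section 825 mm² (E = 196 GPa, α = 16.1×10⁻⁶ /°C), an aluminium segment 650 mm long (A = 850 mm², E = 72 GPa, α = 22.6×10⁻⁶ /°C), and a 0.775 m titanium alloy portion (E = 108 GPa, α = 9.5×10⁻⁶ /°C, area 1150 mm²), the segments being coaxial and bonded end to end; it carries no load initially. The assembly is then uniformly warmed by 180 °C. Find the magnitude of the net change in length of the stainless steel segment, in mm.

|ΔL| ≈ 0.503 mm

With the walls removed the bar would change length by δ_free = Σ αᵢΔT Lᵢ = 16.1×10⁻⁶×180×400 + 22.6×10⁻⁶×180×650 + 9.5×10⁻⁶×180×775 = 5.129 mm.
Since the ends are fixed, an axial force P builds up, equal in every segment, with P · Σ Lᵢ/(AᵢEᵢ) = δ_free.
The series flexibility is Σ Lᵢ/(AᵢEᵢ) = 400/(825×196×10³) + 650/(850×72×10³) + 775/(1150×108×10³) = 1.933×10⁻⁵ mm/N.
Hence P = δ_free / Σ(L/AE) = 5.129/1.933×10⁻⁵ = 265.3 kN (compressive).
For the stainless steel segment, free thermal change = 16.1×10⁻⁶×180×400 = 1.159 mm and elastic change from P = 265300×400/(825×196×10³) = 0.6562 mm; these oppose, so the net change is 0.503 mm (segment lengthens).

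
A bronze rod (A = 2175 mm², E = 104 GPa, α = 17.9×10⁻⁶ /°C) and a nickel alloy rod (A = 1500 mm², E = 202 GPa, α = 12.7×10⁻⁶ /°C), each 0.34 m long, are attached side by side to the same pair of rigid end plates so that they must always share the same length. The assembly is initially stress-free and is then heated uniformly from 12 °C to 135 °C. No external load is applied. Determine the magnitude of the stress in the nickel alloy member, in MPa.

σ ≈ 55.2 MPa (tensile)

The bronze has the larger α, so on heating it would change length more than the nickel alloy if both were free. The rigid plates force a common final length, so the bronze is put into compression and the nickel alloy into tension, with equal and opposite forces P (no external load).
Compatibility of the two members (thermal + elastic change equal): (α₁ − α₂)ΔT = P·[1/(A₁E₁) + 1/(A₂E₂)].
|α₁ − α₂|·ΔT = 5.2×10⁻⁶ × 123 = 0.0006396.
1/(A₁E₁) + 1/(A₂E₂) = 1/(2175×104×10³) + 1/(1500×202×10³) = 7.721×10⁻⁹ N⁻¹.
P = 0.0006396 / 7.721×10⁻⁹ = 82840 N = 82.84 kN.
σ_{nickel alloy} = P/A₂ = 82840/1500 = 55.22 MPa, tensile.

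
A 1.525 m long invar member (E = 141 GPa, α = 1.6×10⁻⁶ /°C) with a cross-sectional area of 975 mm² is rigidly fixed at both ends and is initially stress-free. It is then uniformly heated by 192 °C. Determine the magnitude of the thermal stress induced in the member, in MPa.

σ ≈ 43.3 MPa (compressive)

Because both ends are immovable the net strain is zero, and the suppressed thermal strain is αΔT = 1.6×10⁻⁶ × 192 = 307.2×10⁻⁶.
The stress required to suppress this strain is σ = Eε = 141×10³ × 307.2×10⁻⁶ = 43.32 MPa, compressive since the member is trying to expand.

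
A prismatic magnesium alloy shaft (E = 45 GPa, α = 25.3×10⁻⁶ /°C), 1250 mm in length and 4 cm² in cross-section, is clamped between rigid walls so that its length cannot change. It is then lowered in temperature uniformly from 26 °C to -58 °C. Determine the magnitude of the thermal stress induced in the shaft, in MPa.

σ ≈ 95.6 MPa (tensile)

The supports are rigid, so the total axial strain is zero. The restrained thermal strain is ε = αΔT = 25.3×10⁻⁶ × 84 = 2125.2×10⁻⁶.
The stress required to suppress this strain is σ = Eε = 45×10³ × 2125.2×10⁻⁶ = 95.63 MPa, tensile since the shaft is trying to contract.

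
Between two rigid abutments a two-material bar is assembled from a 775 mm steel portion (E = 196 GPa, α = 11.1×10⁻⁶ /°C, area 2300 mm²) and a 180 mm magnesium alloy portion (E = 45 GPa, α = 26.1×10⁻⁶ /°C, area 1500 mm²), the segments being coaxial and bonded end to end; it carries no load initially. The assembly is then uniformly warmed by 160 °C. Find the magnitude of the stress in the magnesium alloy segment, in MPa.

σ ≈ 323 MPa (compressive)

Free thermal expansion of the whole bar: Σ αᵢΔT Lᵢ = 11.1×10⁻⁶×160×775 + 26.1×10⁻⁶×160×180 = 2.128 mm.
The walls prevent any net length change, so an axial force P (same in every segment) develops. Compatibility: P · Σ Lᵢ/(AᵢEᵢ) = δ_free.
The series flexibility is Σ Lᵢ/(AᵢEᵢ) = 775/(2300×196×10³) + 180/(1500×45×10³) = 4.386×10⁻⁶ mm/N.
So P = 2.128 / 4.386×10⁻⁶ = 485.2 kN, compressive.
σ_{magnesium alloy} = P / A = 485200 / 1500 = 323.5 MPa.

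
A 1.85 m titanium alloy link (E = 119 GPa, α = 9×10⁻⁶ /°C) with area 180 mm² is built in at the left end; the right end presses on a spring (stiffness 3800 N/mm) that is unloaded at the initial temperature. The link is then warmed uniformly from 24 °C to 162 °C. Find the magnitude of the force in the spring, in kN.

If the spring were absent the link would lengthen by αΔT L = 9×10⁻⁶ × 138 × 1850 = 2.298 mm.
With a force P in the spring, the elastic change of the link is PL/(AE) and that of the spring is P/k; compatibility requires their sum to equal δ_free.
P [ L/(AE) + 1/k ] = δ_free → P [ 1850/(180×119×10³) + 1/(3800) ] = 2.298.
P = 2.298 / 0.0003495 = 6574 N.

P ≈ 6.57 kN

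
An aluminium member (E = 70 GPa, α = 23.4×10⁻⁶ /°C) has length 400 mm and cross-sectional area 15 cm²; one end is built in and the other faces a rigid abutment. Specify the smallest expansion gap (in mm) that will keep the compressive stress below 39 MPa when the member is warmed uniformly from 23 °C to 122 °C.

Free expansion if unrestrained: δ_free = αΔT L = 23.4×10⁻⁶ × 99 × 400 = 0.9266 mm.
At the allowable stress the elastic shortening the wall may impose is σL/E = 39 × 400 / (70×10³) = 0.2229 mm.
The gap must absorb the remainder: g_min = 0.9266 − 0.2229 = 0.7038 mm.

g ≈ 0.704 mm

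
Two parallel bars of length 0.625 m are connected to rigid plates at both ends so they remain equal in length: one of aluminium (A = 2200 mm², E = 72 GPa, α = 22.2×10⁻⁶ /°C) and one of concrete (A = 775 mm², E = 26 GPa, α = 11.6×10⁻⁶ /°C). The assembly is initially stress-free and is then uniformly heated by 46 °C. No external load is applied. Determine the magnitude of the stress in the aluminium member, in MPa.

σ ≈ 3.96 MPa (compressive)

The aluminium has the larger α, so on heating it would change length more than the concrete if both were free. The rigid plates force a common final length, so the aluminium is put into compression and the concrete into tension, with equal and opposite forces P (no external load).
Setting the final lengths equal and cancelling L: (α₁ − α₂)ΔT = P/(A₁E₁) + P/(A₂E₂).
|α₁ − α₂|·ΔT = 10.6×10⁻⁶ × 46 = 0.0004876.
1/(A₁E₁) + 1/(A₂E₂) = 1/(2200×72×10³) + 1/(775×26×10³) = 5.594×10⁻⁸ N⁻¹.
So P = 0.0004876 / 5.594×10⁻⁸ = 8.716 kN.
σ_{aluminium} = P/A₁ = 8716/2200 = 3.962 MPa, compressive.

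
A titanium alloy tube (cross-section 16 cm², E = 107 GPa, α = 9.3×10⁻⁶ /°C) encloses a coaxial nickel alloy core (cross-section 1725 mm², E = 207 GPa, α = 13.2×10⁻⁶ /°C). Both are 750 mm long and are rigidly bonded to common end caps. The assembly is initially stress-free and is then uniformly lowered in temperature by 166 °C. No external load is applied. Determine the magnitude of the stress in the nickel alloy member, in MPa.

σ ≈ 43.4 MPa (tensile)

Equilibrium of a rigid end plate with no external load gives equal and opposite internal forces ±P in the two members. Since α_{nickel alloy} > α_{titanium alloy}, cooling drives the nickel alloy into tension and the titanium alloy into compression.
Compatibility of the two members (thermal + elastic change equal): (α₁ − α₂)ΔT = P·[1/(A₁E₁) + 1/(A₂E₂)].
|α₁ − α₂|·ΔT = 3.9×10⁻⁶ × 166 = 0.0006474.
1/(A₁E₁) + 1/(A₂E₂) = 1/(1600×107×10³) + 1/(1725×207×10³) = 8.642×10⁻⁹ N⁻¹.
P = 0.0006474 / 8.642×10⁻⁹ = 74920 N = 74.92 kN.
σ_{nickel alloy} = P/A₂ = 74920/1725 = 43.43 MPa, tensile.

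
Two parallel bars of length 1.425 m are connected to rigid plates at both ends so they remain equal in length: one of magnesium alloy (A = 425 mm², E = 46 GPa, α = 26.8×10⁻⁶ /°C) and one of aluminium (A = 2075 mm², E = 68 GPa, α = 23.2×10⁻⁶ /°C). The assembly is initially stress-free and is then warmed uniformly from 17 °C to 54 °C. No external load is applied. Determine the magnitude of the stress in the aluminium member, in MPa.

σ ≈ 1.1 MPa (tensile)

Equilibrium of a rigid end plate with no external load gives equal and opposite internal forces ±P in the two members. Since α_{magnesium alloy} > α_{aluminium}, heating drives the magnesium alloy into compression and the aluminium into tension.
Equating the net (thermal + elastic) strains gives |α₁ − α₂|·ΔT = P·[1/(A₁E₁) + 1/(A₂E₂)].
|α₁ − α₂|·ΔT = 3.6×10⁻⁶ × 37 = 0.0001332.
1/(A₁E₁) + 1/(A₂E₂) = 1/(425×46×10³) + 1/(2075×68×10³) = 5.824×10⁻⁸ N⁻¹.
P = 0.0001332 / 5.824×10⁻⁸ = 2287 N = 2.287 kN.
σ_{aluminium} = P/A₂ = 2287/2075 = 1.102 MPa, tensile.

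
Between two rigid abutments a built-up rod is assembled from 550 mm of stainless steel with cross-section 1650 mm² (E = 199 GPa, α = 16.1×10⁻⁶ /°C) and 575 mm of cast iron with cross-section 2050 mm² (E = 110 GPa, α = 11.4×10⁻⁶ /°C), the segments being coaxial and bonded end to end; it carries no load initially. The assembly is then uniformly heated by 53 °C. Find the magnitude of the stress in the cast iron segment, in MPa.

Free thermal expansion of the whole bar: Σ αᵢΔT Lᵢ = 16.1×10⁻⁶×53×550 + 11.4×10⁻⁶×53×575 = 0.8167 mm.
The rigid supports impose zero overall length change; the single axial force P common to all segments must satisfy P Σ Lᵢ/(AᵢEᵢ) = δ_free.
Σ Lᵢ/(AᵢEᵢ) = 550/(1650×199×10³) + 575/(2050×110×10³) = 4.225×10⁻⁶ mm/N.
So P = 0.8167 / 4.225×10⁻⁶ = 193.3 kN, compressive.
σ_{cast iron} = P / A = 193300 / 2050 = 94.3 MPa.

σ ≈ 94.3 MPa (compressive)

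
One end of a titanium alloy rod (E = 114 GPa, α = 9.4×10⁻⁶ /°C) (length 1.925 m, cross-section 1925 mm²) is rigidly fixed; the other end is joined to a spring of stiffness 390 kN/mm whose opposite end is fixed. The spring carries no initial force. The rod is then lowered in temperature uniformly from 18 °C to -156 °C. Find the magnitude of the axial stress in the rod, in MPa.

Free thermal contraction: δ_free = αΔT L = 9.4×10⁻⁶ × 174 × 1925 = 3.149 mm.
With a force P in the spring, the elastic change of the rod is PL/(AE) and that of the spring is P/k; compatibility requires their sum to equal δ_free.
P [ L/(AE) + 1/k ] = δ_free → P [ 1925/(1925×114×10³) + 1/(390×10³) ] = 3.149.
P = 3.149 / 1.134×10⁻⁵ = 277700 N.
σ = P/A = 277700/1925 = 144.3 MPa.

σ ≈ 144 MPa (tensile)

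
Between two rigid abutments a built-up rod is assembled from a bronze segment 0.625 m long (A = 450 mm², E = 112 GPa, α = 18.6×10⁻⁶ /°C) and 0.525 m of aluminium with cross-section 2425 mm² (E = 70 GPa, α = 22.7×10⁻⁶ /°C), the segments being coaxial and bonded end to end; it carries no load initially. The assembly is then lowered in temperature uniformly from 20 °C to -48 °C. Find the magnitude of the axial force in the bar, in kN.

With the walls removed the bar would change length by δ_free = Σ αᵢΔT Lᵢ = 18.6×10⁻⁶×68×625 + 22.7×10⁻⁶×68×525 = 1.601 mm.
The walls prevent any net length change, so an axial force P (same in every segment) develops. Compatibility: P · Σ Lᵢ/(AᵢEᵢ) = δ_free.
The series flexibility is Σ Lᵢ/(AᵢEᵢ) = 625/(450×112×10³) + 525/(2425×70×10³) = 1.549×10⁻⁵ mm/N.
P = 1.601 / 1.549×10⁻⁵ = 103300 N = 103.3 kN, tensile.

P ≈ 103 kN (tensile)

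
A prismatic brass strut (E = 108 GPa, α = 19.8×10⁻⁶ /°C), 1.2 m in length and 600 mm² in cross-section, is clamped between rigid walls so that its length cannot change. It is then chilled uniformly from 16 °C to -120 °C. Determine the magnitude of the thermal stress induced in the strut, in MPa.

The supports are rigid, so the total axial strain is zero. The restrained thermal strain is ε = αΔT = 19.8×10⁻⁶ × 136 = 2692.8×10⁻⁶.
σ = EαΔT = 108×10³ × 19.8×10⁻⁶ × 136 = 290.8 MPa (tensile; the strut is trying to contract).

σ ≈ 291 MPa (tensile)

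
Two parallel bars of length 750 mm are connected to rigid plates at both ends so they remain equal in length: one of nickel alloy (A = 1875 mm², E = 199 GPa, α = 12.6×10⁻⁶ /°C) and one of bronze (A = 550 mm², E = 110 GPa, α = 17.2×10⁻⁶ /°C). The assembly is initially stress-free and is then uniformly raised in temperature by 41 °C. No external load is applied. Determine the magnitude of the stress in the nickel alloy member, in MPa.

Both members must finish at the same length. With the larger α, the bronze tends to over-expand; the plates restrain it, putting the bronze in compression and the nickel alloy in tension. With no external load the two internal forces are equal and opposite, magnitude P.
Equating the net (thermal + elastic) strains gives |α₁ − α₂|·ΔT = P·[1/(A₁E₁) + 1/(A₂E₂)].
|α₁ − α₂|·ΔT = 4.6×10⁻⁶ × 41 = 0.0001886.
1/(A₁E₁) + 1/(A₂E₂) = 1/(1875×199×10³) + 1/(550×110×10³) = 1.921×10⁻⁸ N⁻¹.
So P = 0.0001886 / 1.921×10⁻⁸ = 9.818 kN.
σ_{nickel alloy} = P/A₁ = 9818/1875 = 5.236 MPa, tensile.

σ ≈ 5.24 MPa (tensile)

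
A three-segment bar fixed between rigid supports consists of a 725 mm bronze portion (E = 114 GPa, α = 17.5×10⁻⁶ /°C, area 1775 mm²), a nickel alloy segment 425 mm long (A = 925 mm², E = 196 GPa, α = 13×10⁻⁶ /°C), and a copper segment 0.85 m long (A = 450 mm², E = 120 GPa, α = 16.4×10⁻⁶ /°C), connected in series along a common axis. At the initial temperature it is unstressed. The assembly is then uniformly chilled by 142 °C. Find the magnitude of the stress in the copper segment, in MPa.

Free thermal contraction of the whole bar: Σ αᵢΔT Lᵢ = 17.5×10⁻⁶×142×725 + 13×10⁻⁶×142×425 + 16.4×10⁻⁶×142×850 = 4.566 mm.
Since the ends are fixed, an axial force P builds up, equal in every segment, with P · Σ Lᵢ/(AᵢEᵢ) = δ_free.
The series flexibility is Σ Lᵢ/(AᵢEᵢ) = 725/(1775×114×10³) + 425/(925×196×10³) + 850/(450×120×10³) = 2.167×10⁻⁵ mm/N.
P = 4.566 / 2.167×10⁻⁵ = 210700 N = 210.7 kN, tensile.
σ_{copper} = P / A = 210700 / 450 = 468.2 MPa.

σ ≈ 468 MPa (tensile)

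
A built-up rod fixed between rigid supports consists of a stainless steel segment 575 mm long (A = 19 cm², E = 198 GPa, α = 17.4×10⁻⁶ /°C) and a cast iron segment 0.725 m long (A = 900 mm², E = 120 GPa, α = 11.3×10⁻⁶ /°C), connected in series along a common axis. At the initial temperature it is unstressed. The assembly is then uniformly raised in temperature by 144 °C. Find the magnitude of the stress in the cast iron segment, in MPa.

σ ≈ 353 MPa (compressive)

With the walls removed the bar would change length by δ_free = Σ αᵢΔT Lᵢ = 17.4×10⁻⁶×144×575 + 11.3×10⁻⁶×144×725 = 2.62 mm.
The walls prevent any net length change, so an axial force P (same in every segment) develops. Compatibility: P · Σ Lᵢ/(AᵢEᵢ) = δ_free.
The series flexibility is Σ Lᵢ/(AᵢEᵢ) = 575/(1900×198×10³) + 725/(900×120×10³) = 8.241×10⁻⁶ mm/N.
Hence P = δ_free / Σ(L/AE) = 2.62/8.241×10⁻⁶ = 318 kN (compressive).
σ_{cast iron} = P / A = 318000 / 900 = 353.3 MPa.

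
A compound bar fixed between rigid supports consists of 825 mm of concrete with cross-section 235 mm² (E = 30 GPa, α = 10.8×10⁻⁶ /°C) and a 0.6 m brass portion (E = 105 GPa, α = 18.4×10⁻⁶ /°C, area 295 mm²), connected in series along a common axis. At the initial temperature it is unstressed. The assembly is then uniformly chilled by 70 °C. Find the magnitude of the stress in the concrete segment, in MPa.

σ ≈ 43.6 MPa (tensile)

If the supports were absent, the total length change would be Σ αᵢΔT Lᵢ = 10.8×10⁻⁶×70×825 + 18.4×10⁻⁶×70×600 = 1.396 mm.
The walls prevent any net length change, so an axial force P (same in every segment) develops. Compatibility: P · Σ Lᵢ/(AᵢEᵢ) = δ_free.
Σ Lᵢ/(AᵢEᵢ) = 825/(235×30×10³) + 600/(295×105×10³) = 0.0001364 mm/N.
So P = 1.396 / 0.0001364 = 10.24 kN, tensile.
σ_{concrete} = P / A = 10240 / 235 = 43.57 MPa.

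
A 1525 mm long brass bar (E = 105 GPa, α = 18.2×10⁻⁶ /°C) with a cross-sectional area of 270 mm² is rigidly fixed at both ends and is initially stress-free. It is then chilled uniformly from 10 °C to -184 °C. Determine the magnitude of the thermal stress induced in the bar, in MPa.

σ ≈ 371 MPa (tensile)

With length fixed, the mechanical strain must cancel the thermal strain αΔT = 18.2×10⁻⁶ × 194 = 3530.8×10⁻⁶.
The stress required to suppress this strain is σ = Eε = 105×10³ × 3530.8×10⁻⁶ = 370.7 MPa, tensile since the bar is trying to contract.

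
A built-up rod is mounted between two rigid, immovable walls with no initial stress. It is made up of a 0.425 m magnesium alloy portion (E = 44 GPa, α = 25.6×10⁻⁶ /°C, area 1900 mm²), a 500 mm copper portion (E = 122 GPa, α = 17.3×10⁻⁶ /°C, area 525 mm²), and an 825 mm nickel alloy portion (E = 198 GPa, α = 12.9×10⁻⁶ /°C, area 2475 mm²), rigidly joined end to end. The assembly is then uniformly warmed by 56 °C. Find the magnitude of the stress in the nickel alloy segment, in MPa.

σ ≈ 46.8 MPa (compressive)

With the walls removed the bar would change length by δ_free = Σ αᵢΔT Lᵢ = 25.6×10⁻⁶×56×425 + 17.3×10⁻⁶×56×500 + 12.9×10⁻⁶×56×825 = 1.69 mm.
The walls prevent any net length change, so an axial force P (same in every segment) develops. Compatibility: P · Σ Lᵢ/(AᵢEᵢ) = δ_free.
The series flexibility is Σ Lᵢ/(AᵢEᵢ) = 425/(1900×44×10³) + 500/(525×122×10³) + 825/(2475×198×10³) = 1.457×10⁻⁵ mm/N.
So P = 1.69 / 1.457×10⁻⁵ = 115.9 kN, compressive.
σ_{nickel alloy} = P / A = 115900 / 2475 = 46.84 MPa.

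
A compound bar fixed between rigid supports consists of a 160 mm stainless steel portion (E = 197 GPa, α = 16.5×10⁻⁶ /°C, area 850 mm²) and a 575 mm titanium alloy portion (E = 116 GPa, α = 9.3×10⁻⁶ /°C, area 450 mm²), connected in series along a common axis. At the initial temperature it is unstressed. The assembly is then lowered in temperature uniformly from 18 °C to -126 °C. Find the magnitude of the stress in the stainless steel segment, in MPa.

σ ≈ 113 MPa (tensile)

Free thermal contraction of the whole bar: Σ αᵢΔT Lᵢ = 16.5×10⁻⁶×144×160 + 9.3×10⁻⁶×144×575 = 1.15 mm.
The rigid supports impose zero overall length change; the single axial force P common to all segments must satisfy P Σ Lᵢ/(AᵢEᵢ) = δ_free.
The series flexibility is Σ Lᵢ/(AᵢEᵢ) = 160/(850×197×10³) + 575/(450×116×10³) = 1.197×10⁻⁵ mm/N.
Hence P = δ_free / Σ(L/AE) = 1.15/1.197×10⁻⁵ = 96.08 kN (tensile).
σ_{stainless steel} = P / A = 96080 / 850 = 113 MPa.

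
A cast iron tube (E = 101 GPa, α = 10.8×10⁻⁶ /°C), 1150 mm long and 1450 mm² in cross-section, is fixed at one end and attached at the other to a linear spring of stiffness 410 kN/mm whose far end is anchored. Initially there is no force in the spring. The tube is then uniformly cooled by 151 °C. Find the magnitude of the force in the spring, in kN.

The unrestrained thermal change is αΔT L = 10.8×10⁻⁶ × 151 × 1150 = 1.875 mm.
With a force P in the spring, the elastic change of the tube is PL/(AE) and that of the spring is P/k; compatibility requires their sum to equal δ_free.
P [ L/(AE) + 1/k ] = δ_free → P [ 1150/(1450×101×10³) + 1/(410×10³) ] = 1.875.
P = 1.875 / 1.029×10⁻⁵ = 182200 N.

P ≈ 182 kN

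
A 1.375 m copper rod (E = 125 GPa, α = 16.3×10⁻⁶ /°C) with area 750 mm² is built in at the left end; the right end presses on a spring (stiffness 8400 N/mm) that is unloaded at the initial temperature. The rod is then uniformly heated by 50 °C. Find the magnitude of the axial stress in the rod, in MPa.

If the spring were absent the rod would lengthen by αΔT L = 16.3×10⁻⁶ × 50 × 1375 = 1.121 mm.
Let P be the compressive force at the spring. The rod shortens elastically by PL/(AE) and the spring compresses by P/k; together these equal δ_free.
So P = δ_free / [L/(AE) + 1/k] = 1.121 / [ 1375/(750×125×10³) + 1/(8400) ].
P = 1.121 / 0.0001337 = 8381 N.
σ = P/A = 8381/750 = 11.17 MPa.

σ ≈ 11.2 MPa (compressive)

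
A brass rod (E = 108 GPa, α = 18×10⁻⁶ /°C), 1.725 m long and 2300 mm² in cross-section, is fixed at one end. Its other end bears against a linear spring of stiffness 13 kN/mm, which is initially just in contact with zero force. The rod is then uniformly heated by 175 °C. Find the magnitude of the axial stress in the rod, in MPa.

Free thermal expansion: δ_free = αΔT L = 18×10⁻⁶ × 175 × 1725 = 5.434 mm.
Let P be the compressive force at the spring. The rod shortens elastically by PL/(AE) and the spring compresses by P/k; together these equal δ_free.
P [ L/(AE) + 1/k ] = δ_free → P [ 1725/(2300×108×10³) + 1/(13×10³) ] = 5.434.
P = 5.434 / 8.387×10⁻⁵ = 64790 N.
σ = P/A = 64790/2300 = 28.17 MPa.

σ ≈ 28.2 MPa (compressive)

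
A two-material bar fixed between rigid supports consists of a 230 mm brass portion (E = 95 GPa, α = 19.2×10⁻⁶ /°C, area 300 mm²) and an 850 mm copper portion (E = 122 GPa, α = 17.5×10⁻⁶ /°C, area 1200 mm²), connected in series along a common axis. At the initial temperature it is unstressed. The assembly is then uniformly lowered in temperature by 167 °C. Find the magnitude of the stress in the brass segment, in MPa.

σ ≈ 774 MPa (tensile)

If the supports were absent, the total length change would be Σ αᵢΔT Lᵢ = 19.2×10⁻⁶×167×230 + 17.5×10⁻⁶×167×850 = 3.222 mm.
Since the ends are fixed, an axial force P builds up, equal in every segment, with P · Σ Lᵢ/(AᵢEᵢ) = δ_free.
The series flexibility is Σ Lᵢ/(AᵢEᵢ) = 230/(300×95×10³) + 850/(1200×122×10³) = 1.388×10⁻⁵ mm/N.
So P = 3.222 / 1.388×10⁻⁵ = 232.2 kN, tensile.
σ_{brass} = P / A = 232200 / 300 = 773.9 MPa.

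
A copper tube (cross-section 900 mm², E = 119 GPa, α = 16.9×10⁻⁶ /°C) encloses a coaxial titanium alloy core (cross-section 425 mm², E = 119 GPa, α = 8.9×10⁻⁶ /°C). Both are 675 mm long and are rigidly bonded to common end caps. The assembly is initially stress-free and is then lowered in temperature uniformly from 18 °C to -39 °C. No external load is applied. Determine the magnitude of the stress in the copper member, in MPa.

σ ≈ 17.4 MPa (tensile)

Equilibrium of a rigid end plate with no external load gives equal and opposite internal forces ±P in the two members. Since α_{copper} > α_{titanium alloy}, cooling drives the copper into tension and the titanium alloy into compression.
Equating the net (thermal + elastic) strains gives |α₁ − α₂|·ΔT = P·[1/(A₁E₁) + 1/(A₂E₂)].
|α₁ − α₂|·ΔT = 8×10⁻⁶ × 57 = 0.000456.
1/(A₁E₁) + 1/(A₂E₂) = 1/(900×119×10³) + 1/(425×119×10³) = 2.911×10⁻⁸ N⁻¹.
P = 0.000456 / 2.911×10⁻⁸ = 15660 N = 15.66 kN.
σ_{copper} = P/A₁ = 15660/900 = 17.41 MPa, tensile.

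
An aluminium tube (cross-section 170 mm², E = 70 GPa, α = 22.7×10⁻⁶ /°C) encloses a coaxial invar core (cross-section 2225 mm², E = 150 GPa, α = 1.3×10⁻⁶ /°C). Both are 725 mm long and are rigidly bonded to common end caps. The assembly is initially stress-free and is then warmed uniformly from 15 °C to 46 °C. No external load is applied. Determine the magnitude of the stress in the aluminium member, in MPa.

Equilibrium of a rigid end plate with no external load gives equal and opposite internal forces ±P in the two members. Since α_{aluminium} > α_{invar}, heating drives the aluminium into compression and the invar into tension.
Equating the net (thermal + elastic) strains gives |α₁ − α₂|·ΔT = P·[1/(A₁E₁) + 1/(A₂E₂)].
|α₁ − α₂|·ΔT = 21.4×10⁻⁶ × 31 = 0.0006634.
1/(A₁E₁) + 1/(A₂E₂) = 1/(170×70×10³) + 1/(2225×150×10³) = 8.703×10⁻⁸ N⁻¹.
P = 0.0006634 / 8.703×10⁻⁸ = 7623 N = 7.623 kN.
σ_{aluminium} = P/A₁ = 7623/170 = 44.84 MPa, compressive.

σ ≈ 44.8 MPa (compressive)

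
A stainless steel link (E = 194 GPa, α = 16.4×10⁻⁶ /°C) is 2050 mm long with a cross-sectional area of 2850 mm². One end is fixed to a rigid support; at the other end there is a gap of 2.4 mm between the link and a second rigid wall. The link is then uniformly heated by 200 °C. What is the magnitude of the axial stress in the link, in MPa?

σ ≈ 409 MPa (compressive)

Free thermal elongation = αΔT L = 16.4×10⁻⁶ × 200 × 2050 = 6.724 mm.
This exceeds the 2.4 mm gap, so the wall pushes back. The portion of expansion that must be recovered elastically is δ_free − gap = 6.724 − 2.4 = 4.324 mm.
Compatibility: PL/(AE) = 4.324 mm, so σ = P/A = E × (4.324/2050) = 409.2 MPa.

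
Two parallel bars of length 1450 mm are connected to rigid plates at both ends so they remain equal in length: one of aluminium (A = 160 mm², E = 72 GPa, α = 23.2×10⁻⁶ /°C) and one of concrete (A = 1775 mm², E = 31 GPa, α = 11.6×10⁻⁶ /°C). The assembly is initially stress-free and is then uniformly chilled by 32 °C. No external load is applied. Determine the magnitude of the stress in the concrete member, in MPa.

The aluminium has the larger α, so on cooling it would change length more than the concrete if both were free. The rigid plates force a common final length, so the aluminium is put into tension and the concrete into compression, with equal and opposite forces P (no external load).
Equating the net (thermal + elastic) strains gives |α₁ − α₂|·ΔT = P·[1/(A₁E₁) + 1/(A₂E₂)].
|α₁ − α₂|·ΔT = 11.6×10⁻⁶ × 32 = 0.0003712.
1/(A₁E₁) + 1/(A₂E₂) = 1/(160×72×10³) + 1/(1775×31×10³) = 1.05×10⁻⁷ N⁻¹.
P = 0.0003712 / 1.05×10⁻⁷ = 3536 N = 3.536 kN.
σ_{concrete} = P/A₂ = 3536/1775 = 1.992 MPa, compressive.

σ ≈ 1.99 MPa (compressive)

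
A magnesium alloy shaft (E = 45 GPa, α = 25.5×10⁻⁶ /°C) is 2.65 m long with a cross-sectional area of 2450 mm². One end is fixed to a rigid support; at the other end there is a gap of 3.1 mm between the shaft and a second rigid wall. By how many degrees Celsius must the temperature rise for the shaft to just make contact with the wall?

ΔT ≈ 45.9 °C

The gap closes when αΔT L = 3.1 mm, since the shaft is still unstressed at that instant.
So ΔT = g/(αL) = 3.1/(25.5×10⁻⁶ × 2650) = 45.87 °C.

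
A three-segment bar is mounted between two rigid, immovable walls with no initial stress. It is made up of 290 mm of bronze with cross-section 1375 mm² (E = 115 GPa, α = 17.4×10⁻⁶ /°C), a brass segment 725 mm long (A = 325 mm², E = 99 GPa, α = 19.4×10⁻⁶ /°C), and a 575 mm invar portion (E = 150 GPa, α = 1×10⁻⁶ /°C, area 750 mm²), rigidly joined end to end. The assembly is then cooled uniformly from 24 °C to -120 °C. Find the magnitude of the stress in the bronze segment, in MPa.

σ ≈ 69.9 MPa (tensile)

If the supports were absent, the total length change would be Σ αᵢΔT Lᵢ = 17.4×10⁻⁶×144×290 + 19.4×10⁻⁶×144×725 + 1×10⁻⁶×144×575 = 2.835 mm.
Since the ends are fixed, an axial force P builds up, equal in every segment, with P · Σ Lᵢ/(AᵢEᵢ) = δ_free.
The series flexibility is Σ Lᵢ/(AᵢEᵢ) = 290/(1375×115×10³) + 725/(325×99×10³) + 575/(750×150×10³) = 2.948×10⁻⁵ mm/N.
So P = 2.835 / 2.948×10⁻⁵ = 96.17 kN, tensile.
σ_{bronze} = P / A = 96170 / 1375 = 69.94 MPa.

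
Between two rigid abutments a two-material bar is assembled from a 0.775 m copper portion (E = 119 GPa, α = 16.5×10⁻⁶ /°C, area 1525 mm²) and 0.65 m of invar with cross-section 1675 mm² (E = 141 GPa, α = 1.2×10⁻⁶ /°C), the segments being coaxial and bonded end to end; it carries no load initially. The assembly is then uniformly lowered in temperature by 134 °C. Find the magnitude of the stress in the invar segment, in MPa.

Free thermal contraction of the whole bar: Σ αᵢΔT Lᵢ = 16.5×10⁻⁶×134×775 + 1.2×10⁻⁶×134×650 = 1.818 mm.
The rigid supports impose zero overall length change; the single axial force P common to all segments must satisfy P Σ Lᵢ/(AᵢEᵢ) = δ_free.
The series flexibility is Σ Lᵢ/(AᵢEᵢ) = 775/(1525×119×10³) + 650/(1675×141×10³) = 7.023×10⁻⁶ mm/N.
P = 1.818 / 7.023×10⁻⁶ = 258900 N = 258.9 kN, tensile.
σ_{invar} = P / A = 258900 / 1675 = 154.6 MPa.

σ ≈ 155 MPa (tensile)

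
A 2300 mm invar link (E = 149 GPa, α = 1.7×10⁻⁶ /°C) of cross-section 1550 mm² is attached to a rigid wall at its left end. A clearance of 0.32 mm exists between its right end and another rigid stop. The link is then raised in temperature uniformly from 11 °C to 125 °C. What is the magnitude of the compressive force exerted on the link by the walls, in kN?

Unrestrained expansion: δ_free = αΔT L = 1.7×10⁻⁶ × 114 × 2300 = 0.4457 mm.
The gap closes (δ_free > 0.32 mm) and the wall then resists a further 0.4457 − 0.32 = 0.1257 mm of expansion.
Compatibility: PL/(AE) = 0.1257 mm, so σ = P/A = E × (0.1257/2300) = 8.146 MPa.
P = σA = 8.146 × 1550 = 12.63 kN.

P ≈ 12.6 kN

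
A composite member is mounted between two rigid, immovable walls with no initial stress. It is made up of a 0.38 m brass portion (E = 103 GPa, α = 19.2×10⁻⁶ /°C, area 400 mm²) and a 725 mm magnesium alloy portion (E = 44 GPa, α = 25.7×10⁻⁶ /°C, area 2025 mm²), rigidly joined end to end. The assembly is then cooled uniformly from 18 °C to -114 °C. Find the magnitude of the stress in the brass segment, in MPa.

σ ≈ 493 MPa (tensile)

Free thermal contraction of the whole bar: Σ αᵢΔT Lᵢ = 19.2×10⁻⁶×132×380 + 25.7×10⁻⁶×132×725 = 3.423 mm.
The rigid supports impose zero overall length change; the single axial force P common to all segments must satisfy P Σ Lᵢ/(AᵢEᵢ) = δ_free.
Σ Lᵢ/(AᵢEᵢ) = 380/(400×103×10³) + 725/(2025×44×10³) = 1.736×10⁻⁵ mm/N.
Hence P = δ_free / Σ(L/AE) = 3.423/1.736×10⁻⁵ = 197.1 kN (tensile).
σ_{brass} = P / A = 197100 / 400 = 492.9 MPa.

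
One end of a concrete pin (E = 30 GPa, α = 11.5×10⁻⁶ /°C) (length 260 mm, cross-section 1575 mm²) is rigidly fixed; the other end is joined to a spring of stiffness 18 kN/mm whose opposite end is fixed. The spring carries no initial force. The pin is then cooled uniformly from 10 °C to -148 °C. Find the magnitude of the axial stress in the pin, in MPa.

Free thermal contraction: δ_free = αΔT L = 11.5×10⁻⁶ × 158 × 260 = 0.4724 mm.
With a force P in the spring, the elastic change of the pin is PL/(AE) and that of the spring is P/k; compatibility requires their sum to equal δ_free.
So P = δ_free / [L/(AE) + 1/k] = 0.4724 / [ 260/(1575×30×10³) + 1/(18×10³) ].
P = 0.4724 / 6.106×10⁻⁵ = 7737 N.
σ = P/A = 7737/1575 = 4.913 MPa.

σ ≈ 4.91 MPa (tensile)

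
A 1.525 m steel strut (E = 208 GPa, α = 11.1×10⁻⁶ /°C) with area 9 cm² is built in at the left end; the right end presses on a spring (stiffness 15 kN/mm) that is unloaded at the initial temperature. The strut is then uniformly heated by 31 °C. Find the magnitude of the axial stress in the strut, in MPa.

σ ≈ 7.79 MPa (compressive)

If the spring were absent the strut would lengthen by αΔT L = 11.1×10⁻⁶ × 31 × 1525 = 0.5248 mm.
Let P be the compressive force at the spring. The strut shortens elastically by PL/(AE) and the spring compresses by P/k; together these equal δ_free.
So P = δ_free / [L/(AE) + 1/k] = 0.5248 / [ 1525/(900×208×10³) + 1/(15×10³) ].
P = 0.5248 / 7.481×10⁻⁵ = 7014 N.
σ = P/A = 7014/900 = 7.794 MPa.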